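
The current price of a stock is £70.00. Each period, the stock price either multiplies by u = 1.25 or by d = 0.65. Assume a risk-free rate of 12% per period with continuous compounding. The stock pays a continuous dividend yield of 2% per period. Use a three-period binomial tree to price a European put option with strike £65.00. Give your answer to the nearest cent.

Per-period risk-free factor R = e^0.12 = 1.1275; dividend-adjusted growth = e^(0.12−0.02) = 1.1052.
Risk-neutral probability p = (1.1052 − 0.65)/(1.25 − 0.65) = 0.4552/0.6000 = 0.7586
Terminal stock prices: S_uuu = 136.7, S_uud = 71.09, S_udd = 36.97, S_ddd = 19.22
Terminal payoffs (K − S): max(-71.72, 0) = 0, max(-6.094, 0) = 0, max(28.03, 0) = 28.03, max(45.78, 0) = 45.78
Node uu (S = 109.4): V_uu = e^(−0.12)·[0.7586·0.0000 + 0.2414·0.0000] = 0.0000
Node ud (S = 56.88): V_ud = e^(−0.12)·[0.7586·0.0000 + 0.2414·28.0312] = 6.0011
Node dd (S = 29.58): V_dd = e^(−0.12)·[0.7586·28.0312 + 0.2414·45.7763] = 28.6605
Node u (S = 87.5): V_u = e^(−0.12)·[0.7586·0.0000 + 0.2414·6.0011] = 1.2848
Node d (S = 45.5): V_d = e^(−0.12)·[0.7586·6.0011 + 0.2414·28.6605] = 10.1736
Node 0 (S = 70): V_0 = e^(−0.12)·[0.7586·1.2848 + 0.2414·10.1736] = 3.0425

£3.04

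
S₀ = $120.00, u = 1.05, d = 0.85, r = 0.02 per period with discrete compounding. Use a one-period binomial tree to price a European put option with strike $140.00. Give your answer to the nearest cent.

$17.25

Risk-neutral probability p = (1 + 0.02 − 0.85)/(1.05 − 0.85) = 0.1700/0.2000 = 0.8500
Terminal stock prices: S_u = 126, S_d = 102
Terminal payoffs (K − S): max(14, 0) = 14, max(38, 0) = 38
Node 0 (S = 120): V_0 = 1/1.02·[0.8500·14.0000 + 0.1500·38.0000] = 17.2549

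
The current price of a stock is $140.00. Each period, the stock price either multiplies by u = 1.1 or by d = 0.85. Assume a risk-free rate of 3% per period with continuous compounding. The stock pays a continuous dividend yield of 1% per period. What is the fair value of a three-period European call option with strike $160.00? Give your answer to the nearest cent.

$7.60

Per-period risk-free factor R = e^0.03 = 1.0305; dividend-adjusted growth = e^(0.03−0.01) = 1.0202.
Risk-neutral probability p = (1.0202 − 0.85)/(1.1 − 0.85) = 0.1702/0.2500 = 0.6808
Terminal stock prices: S_uuu = 186.3, S_uud = 144, S_udd = 111.3, S_ddd = 85.98
Terminal payoffs (S − K): max(26.34, 0) = 26.34, max(-16.01, 0) = 0, max(-48.74, 0) = 0, max(-74.02, 0) = 0
Node uu (S = 169.4): V_uu = e^(−0.03)·[0.6808·26.3400 + 0.3192·0.0000] = 17.4024
Node ud (S = 130.9): V_ud = e^(−0.03)·[0.6808·0.0000 + 0.3192·0.0000] = 0.0000
Node dd (S = 101.1): V_dd = e^(−0.03)·[0.6808·0.0000 + 0.3192·0.0000] = 0.0000
Node u (S = 154): V_u = e^(−0.03)·[0.6808·17.4024 + 0.3192·0.0000] = 11.4975
Node d (S = 119): V_d = e^(−0.03)·[0.6808·0.0000 + 0.3192·0.0000] = 0.0000
Node 0 (S = 140): V_0 = e^(−0.03)·[0.6808·11.4975 + 0.3192·0.0000] = 7.5962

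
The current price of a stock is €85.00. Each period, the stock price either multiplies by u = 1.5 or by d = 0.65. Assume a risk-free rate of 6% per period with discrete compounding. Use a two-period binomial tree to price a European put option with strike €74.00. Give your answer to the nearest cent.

Risk-neutral probability p = (1 + 0.06 − 0.65)/(1.5 − 0.65) = 0.4100/0.8500 = 0.4824
Terminal stock prices: S_uu = 191.2, S_ud = 82.88, S_dd = 35.91
Terminal payoffs (K − S): max(-117.2, 0) = 0, max(-8.875, 0) = 0, max(38.09, 0) = 38.09
Node u (S = 127.5): V_u = 1/1.06·[0.4824·0.0000 + 0.5176·0.0000] = 0.0000
Node d (S = 55.25): V_d = 1/1.06·[0.4824·0.0000 + 0.5176·38.0875] = 18.5999
Node 0 (S = 85): V_0 = 1/1.06·[0.4824·0.0000 + 0.5176·18.5999] = 9.0832

€9.08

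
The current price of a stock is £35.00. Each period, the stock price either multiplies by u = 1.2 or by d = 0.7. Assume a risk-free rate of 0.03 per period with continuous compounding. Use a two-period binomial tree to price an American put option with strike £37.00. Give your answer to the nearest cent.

£5.72

Risk-neutral probability p = (e^0.03 − 0.7)/(1.2 − 0.7) = 0.3305/0.5000 = 0.6609
Terminal stock prices: S_uu = 50.4, S_ud = 29.4, S_dd = 17.15
Terminal payoffs (K − S): max(-13.4, 0) = 0, max(7.6, 0) = 7.6, max(19.85, 0) = 19.85
Node u (S = 42): continuation = e^(−0.03)·[0.6609·0.0000 + 0.3391·7.6000] = 2.5009; exercise value = 0.0000 ≤ continuation, so V_u = 2.5009
Node d (S = 24.5): continuation = e^(−0.03)·[0.6609·7.6000 + 0.3391·19.8500] = 11.4065; exercise value = 12.5000 > continuation, so V_d = 12.5000 (exercise)
Node 0 (S = 35): continuation = e^(−0.03)·[0.6609·2.5009 + 0.3391·12.5000] = 5.7174; exercise value = 2.0000 ≤ continuation, so V_0 = 5.7174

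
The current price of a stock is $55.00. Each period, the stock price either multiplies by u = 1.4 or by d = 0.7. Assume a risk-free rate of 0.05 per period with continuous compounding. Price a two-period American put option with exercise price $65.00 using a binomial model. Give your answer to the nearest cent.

Risk-neutral probability p = (e^0.05 − 0.7)/(1.4 − 0.7) = 0.3513/0.7000 = 0.5018
Terminal stock prices: S_uu = 107.8, S_ud = 53.9, S_dd = 26.95
Terminal payoffs (K − S): max(-42.8, 0) = 0, max(11.1, 0) = 11.1, max(38.05, 0) = 38.05
Node u (S = 77): continuation = e^(−0.05)·[0.5018·0.0000 + 0.4982·11.1000] = 5.2602; exercise value = 0.0000 ≤ continuation, so V_u = 5.2602
Node d (S = 38.5): continuation = e^(−0.05)·[0.5018·11.1000 + 0.4982·38.0500] = 23.3299; exercise value = 26.5000 > continuation, so V_d = 26.5000 (exercise)
Node 0 (S = 55): continuation = e^(−0.05)·[0.5018·5.2602 + 0.4982·26.5000] = 15.0689; exercise value = 10.0000 ≤ continuation, so V_0 = 15.0689

$15.07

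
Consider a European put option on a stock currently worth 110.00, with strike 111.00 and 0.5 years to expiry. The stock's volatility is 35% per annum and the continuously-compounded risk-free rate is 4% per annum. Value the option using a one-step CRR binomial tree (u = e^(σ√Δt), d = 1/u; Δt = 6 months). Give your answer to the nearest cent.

CRR parameters: u = e^(σ√Δt) = e^(0.35·√0.5) = 1.2808, d = 1/u = 0.7808
Per-period rate: rΔt = 0.04·0.5 = 0.02, so R = e^0.02 = 1.0202
Risk-neutral probability p = (e^0.02 − 0.7808)/(1.2808 − 0.7808) = 0.2394/0.5000 = 0.4788
Terminal stock prices: S_u = 140.9, S_d = 85.88
Terminal payoffs (K − S): max(-29.89, 0) = 0, max(25.12, 0) = 25.12
Node 0 (S = 110): V_0 = e^(−0.02)·[0.4788·0.0000 + 0.5212·25.1164] = 12.8304

12.83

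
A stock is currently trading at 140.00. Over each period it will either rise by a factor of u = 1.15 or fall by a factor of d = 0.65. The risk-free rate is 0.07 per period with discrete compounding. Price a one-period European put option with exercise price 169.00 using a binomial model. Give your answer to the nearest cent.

17.94

Risk-neutral probability p = (1 + 0.07 − 0.65)/(1.15 − 0.65) = 0.4200/0.5000 = 0.8400
Terminal stock prices: S_u = 161, S_d = 91
Terminal payoffs (K − S): max(8, 0) = 8, max(78, 0) = 78
Node 0 (S = 140): V_0 = 1/1.07·[0.8400·8.0000 + 0.1600·78.0000] = 17.9439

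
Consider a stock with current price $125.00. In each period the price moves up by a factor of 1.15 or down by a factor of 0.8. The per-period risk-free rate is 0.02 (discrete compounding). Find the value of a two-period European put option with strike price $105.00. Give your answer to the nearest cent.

$3.32

Risk-neutral probability p = (1 + 0.02 − 0.8)/(1.15 − 0.8) = 0.2200/0.3500 = 0.6286
Terminal stock prices: S_uu = 165.3, S_ud = 115, S_dd = 80
Terminal payoffs (K − S): max(-60.31, 0) = 0, max(-10, 0) = 0, max(25, 0) = 25
Node u (S = 143.8): V_u = 1/1.02·[0.6286·0.0000 + 0.3714·0.0000] = 0.0000
Node d (S = 100): V_d = 1/1.02·[0.6286·0.0000 + 0.3714·25.0000] = 9.1036
Node 0 (S = 125): V_0 = 1/1.02·[0.6286·0.0000 + 0.3714·9.1036] = 3.3151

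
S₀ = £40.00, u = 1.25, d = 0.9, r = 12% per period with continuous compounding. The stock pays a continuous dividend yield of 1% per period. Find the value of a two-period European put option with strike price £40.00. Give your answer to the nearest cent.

Per-period risk-free factor R = e^0.12 = 1.1275; dividend-adjusted growth = e^(0.12−0.01) = 1.1163.
Risk-neutral probability p = (1.1163 − 0.9)/(1.25 − 0.9) = 0.2163/0.3500 = 0.6179
Terminal stock prices: S_uu = 62.5, S_ud = 45, S_dd = 32.4
Terminal payoffs (K − S): max(-22.5, 0) = 0, max(-5, 0) = 0, max(7.6, 0) = 7.6
Node u (S = 50): V_u = e^(−0.12)·[0.6179·0.0000 + 0.3821·0.0000] = 0.0000
Node d (S = 36): V_d = e^(−0.12)·[0.6179·0.0000 + 0.3821·7.6000] = 2.5753
Node 0 (S = 40): V_0 = e^(−0.12)·[0.6179·0.0000 + 0.3821·2.5753] = 0.8727

£0.87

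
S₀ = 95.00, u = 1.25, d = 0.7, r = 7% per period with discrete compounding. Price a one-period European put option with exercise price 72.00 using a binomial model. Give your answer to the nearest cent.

Risk-neutral probability p = (1 + 0.07 − 0.7)/(1.25 − 0.7) = 0.3700/0.5500 = 0.6727
Terminal stock prices: S_u = 118.8, S_d = 66.5
Terminal payoffs (K − S): max(-46.75, 0) = 0, max(5.5, 0) = 5.5
Node 0 (S = 95): V_0 = 1/1.07·[0.6727·0.0000 + 0.3273·5.5000] = 1.6822

1.68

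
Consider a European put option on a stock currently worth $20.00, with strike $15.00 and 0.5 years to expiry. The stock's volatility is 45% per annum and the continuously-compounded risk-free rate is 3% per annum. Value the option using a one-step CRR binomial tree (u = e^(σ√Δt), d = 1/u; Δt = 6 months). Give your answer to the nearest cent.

CRR parameters: u = e^(σ√Δt) = e^(0.45·√0.5) = 1.3746, d = 1/u = 0.7275
Per-period rate: rΔt = 0.03·0.5 = 0.015, so R = e^0.015 = 1.0151
Risk-neutral probability p = (e^0.015 − 0.7275)/(1.3746 − 0.7275) = 0.2877/0.6472 = 0.4445
Terminal stock prices: S_u = 27.49, S_d = 14.55
Terminal payoffs (K − S): max(-12.49, 0) = 0, max(0.4508, 0) = 0.4508
Node 0 (S = 20): V_0 = e^(−0.015)·[0.4445·0.0000 + 0.5555·0.4508] = 0.2467

$0.25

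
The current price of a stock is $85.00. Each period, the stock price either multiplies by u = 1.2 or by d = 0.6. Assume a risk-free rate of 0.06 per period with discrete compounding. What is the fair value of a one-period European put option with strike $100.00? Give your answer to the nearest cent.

Risk-neutral probability p = (1 + 0.06 − 0.6)/(1.2 − 0.6) = 0.4600/0.6000 = 0.7667
Terminal stock prices: S_u = 102, S_d = 51
Terminal payoffs (K − S): max(-2, 0) = 0, max(49, 0) = 49
Node 0 (S = 85): V_0 = 1/1.06·[0.7667·0.0000 + 0.2333·49.0000] = 10.7862

$10.79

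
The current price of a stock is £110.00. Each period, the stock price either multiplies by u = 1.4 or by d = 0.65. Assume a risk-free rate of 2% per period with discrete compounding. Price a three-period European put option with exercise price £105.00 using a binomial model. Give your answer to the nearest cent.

£23.46

Risk-neutral probability p = (1 + 0.02 − 0.65)/(1.4 − 0.65) = 0.3700/0.7500 = 0.4933
Terminal stock prices: S_uuu = 301.8, S_uud = 140.1, S_udd = 65.07, S_ddd = 30.21
Terminal payoffs (K − S): max(-196.8, 0) = 0, max(-35.14, 0) = 0, max(39.93, 0) = 39.93, max(74.79, 0) = 74.79
Node uu (S = 215.6): V_uu = 1/1.02·[0.4933·0.0000 + 0.5067·0.0000] = 0.0000
Node ud (S = 100.1): V_ud = 1/1.02·[0.4933·0.0000 + 0.5067·39.9350] = 19.8370
Node dd (S = 46.48): V_dd = 1/1.02·[0.4933·39.9350 + 0.5067·74.7912] = 56.4662
Node u (S = 154): V_u = 1/1.02·[0.4933·0.0000 + 0.5067·19.8370] = 9.8537
Node d (S = 71.5): V_d = 1/1.02·[0.4933·19.8370 + 0.5067·56.4662] = 37.6429
Node 0 (S = 110): V_0 = 1/1.02·[0.4933·9.8537 + 0.5067·37.6429] = 23.4643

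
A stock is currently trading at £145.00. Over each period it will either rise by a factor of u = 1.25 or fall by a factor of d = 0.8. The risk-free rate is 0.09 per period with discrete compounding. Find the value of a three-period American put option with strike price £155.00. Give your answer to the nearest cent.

Risk-neutral probability p = (1 + 0.09 − 0.8)/(1.25 − 0.8) = 0.2900/0.4500 = 0.6444
Terminal stock prices: S_uuu = 283.2, S_uud = 181.2, S_udd = 116, S_ddd = 74.24
Terminal payoffs (K − S): max(-128.2, 0) = 0, max(-26.25, 0) = 0, max(39, 0) = 39, max(80.76, 0) = 80.76
Node uu (S = 226.6): continuation = 1/1.09·[0.6444·0.0000 + 0.3556·0.0000] = 0.0000; exercise value = 0.0000 ≤ continuation, so V_uu = 0.0000
Node ud (S = 145): continuation = 1/1.09·[0.6444·0.0000 + 0.3556·39.0000] = 12.7217; exercise value = 10.0000 ≤ continuation, so V_ud = 12.7217
Node dd (S = 92.8): continuation = 1/1.09·[0.6444·39.0000 + 0.3556·80.7600] = 49.4018; exercise value = 62.2000 > continuation, so V_dd = 62.2000 (exercise)
Node u (S = 181.2): continuation = 1/1.09·[0.6444·0.0000 + 0.3556·12.7217] = 4.1498; exercise value = 0.0000 ≤ continuation, so V_u = 4.1498
Node d (S = 116): continuation = 1/1.09·[0.6444·12.7217 + 0.3556·62.2000] = 27.8110; exercise value = 39.0000 > continuation, so V_d = 39.0000 (exercise)
Node 0 (S = 145): continuation = 1/1.09·[0.6444·4.1498 + 0.3556·39.0000] = 15.1752; exercise value = 10.0000 ≤ continuation, so V_0 = 15.1752

£15.18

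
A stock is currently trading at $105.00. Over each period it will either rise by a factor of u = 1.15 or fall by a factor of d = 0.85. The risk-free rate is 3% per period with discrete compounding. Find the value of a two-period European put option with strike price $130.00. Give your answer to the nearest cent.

$20.54

Risk-neutral probability p = (1 + 0.03 − 0.85)/(1.15 − 0.85) = 0.1800/0.3000 = 0.6000
Terminal stock prices: S_uu = 138.9, S_ud = 102.6, S_dd = 75.86
Terminal payoffs (K − S): max(-8.862, 0) = 0, max(27.36, 0) = 27.36, max(54.14, 0) = 54.14
Node u (S = 120.7): V_u = 1/1.03·[0.6000·0.0000 + 0.4000·27.3625] = 10.6262
Node d (S = 89.25): V_d = 1/1.03·[0.6000·27.3625 + 0.4000·54.1375] = 36.9636
Node 0 (S = 105): V_0 = 1/1.03·[0.6000·10.6262 + 0.4000·36.9636] = 20.5448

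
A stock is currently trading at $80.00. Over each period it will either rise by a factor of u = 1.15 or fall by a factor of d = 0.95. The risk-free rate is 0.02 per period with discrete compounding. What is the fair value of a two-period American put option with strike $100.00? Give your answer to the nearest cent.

Risk-neutral probability p = (1 + 0.02 − 0.95)/(1.15 − 0.95) = 0.0700/0.2000 = 0.3500
Terminal stock prices: S_uu = 105.8, S_ud = 87.4, S_dd = 72.2
Terminal payoffs (K − S): max(-5.8, 0) = 0, max(12.6, 0) = 12.6, max(27.8, 0) = 27.8
Node u (S = 92): continuation = 1/1.02·[0.3500·0.0000 + 0.6500·12.6000] = 8.0294; exercise value = 8.0000 ≤ continuation, so V_u = 8.0294
Node d (S = 76): continuation = 1/1.02·[0.3500·12.6000 + 0.6500·27.8000] = 22.0392; exercise value = 24.0000 > continuation, so V_d = 24.0000 (exercise)
Node 0 (S = 80): continuation = 1/1.02·[0.3500·8.0294 + 0.6500·24.0000] = 18.0493; exercise value = 20.0000 > continuation, so V_0 = 20.0000 (exercise)

$20.00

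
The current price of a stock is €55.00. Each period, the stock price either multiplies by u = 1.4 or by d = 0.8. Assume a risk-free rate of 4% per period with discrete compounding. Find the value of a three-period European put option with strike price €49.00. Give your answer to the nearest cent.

€4.00

Risk-neutral probability p = (1 + 0.04 − 0.8)/(1.4 − 0.8) = 0.2400/0.6000 = 0.4000
Terminal stock prices: S_uuu = 150.9, S_uud = 86.24, S_udd = 49.28, S_ddd = 28.16
Terminal payoffs (K − S): max(-101.9, 0) = 0, max(-37.24, 0) = 0, max(-0.28, 0) = 0, max(20.84, 0) = 20.84
Node uu (S = 107.8): V_uu = 1/1.04·[0.4000·0.0000 + 0.6000·0.0000] = 0.0000
Node ud (S = 61.6): V_ud = 1/1.04·[0.4000·0.0000 + 0.6000·0.0000] = 0.0000
Node dd (S = 35.2): V_dd = 1/1.04·[0.4000·0.0000 + 0.6000·20.8400] = 12.0231
Node u (S = 77): V_u = 1/1.04·[0.4000·0.0000 + 0.6000·0.0000] = 0.0000
Node d (S = 44): V_d = 1/1.04·[0.4000·0.0000 + 0.6000·12.0231] = 6.9364
Node 0 (S = 55): V_0 = 1/1.04·[0.4000·0.0000 + 0.6000·6.9364] = 4.0018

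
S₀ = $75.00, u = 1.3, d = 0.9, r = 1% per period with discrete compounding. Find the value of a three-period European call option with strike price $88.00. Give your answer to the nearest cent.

Risk-neutral probability p = (1 + 0.01 − 0.9)/(1.3 − 0.9) = 0.1100/0.4000 = 0.2750
Terminal stock prices: S_uuu = 164.8, S_uud = 114.1, S_udd = 78.98, S_ddd = 54.68
Terminal payoffs (S − K): max(76.78, 0) = 76.78, max(26.08, 0) = 26.08, max(-9.025, 0) = 0, max(-33.32, 0) = 0
Node uu (S = 126.8): V_uu = 1/1.01·[0.2750·76.7750 + 0.7250·26.0750] = 39.6213
Node ud (S = 87.75): V_ud = 1/1.01·[0.2750·26.0750 + 0.7250·0.0000] = 7.0996
Node dd (S = 60.75): V_dd = 1/1.01·[0.2750·0.0000 + 0.7250·0.0000] = 0.0000
Node u (S = 97.5): V_u = 1/1.01·[0.2750·39.6213 + 0.7250·7.0996] = 15.8842
Node d (S = 67.5): V_d = 1/1.01·[0.2750·7.0996 + 0.7250·0.0000] = 1.9331
Node 0 (S = 75): V_0 = 1/1.01·[0.2750·15.8842 + 0.7250·1.9331] = 5.7125

$5.71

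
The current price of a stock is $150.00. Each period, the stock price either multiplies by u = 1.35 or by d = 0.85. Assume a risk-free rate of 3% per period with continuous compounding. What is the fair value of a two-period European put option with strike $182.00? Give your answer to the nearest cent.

$32.61

Risk-neutral probability p = (e^0.03 − 0.85)/(1.35 − 0.85) = 0.1805/0.5000 = 0.3609
Terminal stock prices: S_uu = 273.4, S_ud = 172.1, S_dd = 108.4
Terminal payoffs (K − S): max(-91.38, 0) = 0, max(9.875, 0) = 9.875, max(73.63, 0) = 73.63
Node u (S = 202.5): V_u = e^(−0.03)·[0.3609·0.0000 + 0.6391·9.8750] = 6.1245
Node d (S = 127.5): V_d = e^(−0.03)·[0.3609·9.8750 + 0.6391·73.6250] = 49.1211
Node 0 (S = 150): V_0 = e^(−0.03)·[0.3609·6.1245 + 0.6391·49.1211] = 32.6101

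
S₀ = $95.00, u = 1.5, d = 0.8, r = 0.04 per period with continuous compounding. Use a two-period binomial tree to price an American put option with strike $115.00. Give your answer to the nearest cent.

$24.79

Risk-neutral probability p = (e^0.04 − 0.8)/(1.5 − 0.8) = 0.2408/0.7000 = 0.3440
Terminal stock prices: S_uu = 213.8, S_ud = 114, S_dd = 60.8
Terminal payoffs (K − S): max(-98.75, 0) = 0, max(1, 0) = 1, max(54.2, 0) = 54.2
Node u (S = 142.5): continuation = e^(−0.04)·[0.3440·0.0000 + 0.6560·1.0000] = 0.6303; exercise value = 0.0000 ≤ continuation, so V_u = 0.6303
Node d (S = 76): continuation = e^(−0.04)·[0.3440·1.0000 + 0.6560·54.2000] = 34.4908; exercise value = 39.0000 > continuation, so V_d = 39.0000 (exercise)
Node 0 (S = 95): continuation = e^(−0.04)·[0.3440·0.6303 + 0.6560·39.0000] = 24.7886; exercise value = 20.0000 ≤ continuation, so V_0 = 24.7886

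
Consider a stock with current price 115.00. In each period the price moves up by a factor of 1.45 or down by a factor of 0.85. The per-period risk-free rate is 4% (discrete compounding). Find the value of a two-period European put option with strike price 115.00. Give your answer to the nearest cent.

Risk-neutral probability p = (1 + 0.04 − 0.85)/(1.45 − 0.85) = 0.1900/0.6000 = 0.3167
Terminal stock prices: S_uu = 241.8, S_ud = 141.7, S_dd = 83.09
Terminal payoffs (K − S): max(-126.8, 0) = 0, max(-26.74, 0) = 0, max(31.91, 0) = 31.91
Node u (S = 166.8): V_u = 1/1.04·[0.3167·0.0000 + 0.6833·0.0000] = 0.0000
Node d (S = 97.75): V_d = 1/1.04·[0.3167·0.0000 + 0.6833·31.9125] = 20.9681
Node 0 (S = 115): V_0 = 1/1.04·[0.3167·0.0000 + 0.6833·20.9681] = 13.7771

13.78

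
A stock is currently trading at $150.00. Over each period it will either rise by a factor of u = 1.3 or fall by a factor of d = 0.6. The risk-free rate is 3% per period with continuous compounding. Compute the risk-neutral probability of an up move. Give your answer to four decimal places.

Risk-neutral probability p = (e^0.03 − 0.6)/(1.3 − 0.6) = 0.4305/0.7000 = 0.6149

p = 0.6149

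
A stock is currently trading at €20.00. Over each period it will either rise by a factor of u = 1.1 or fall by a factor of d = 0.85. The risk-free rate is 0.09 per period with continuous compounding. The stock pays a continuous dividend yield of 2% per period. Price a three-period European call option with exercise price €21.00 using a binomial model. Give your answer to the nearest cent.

€3.02

Per-period risk-free factor R = e^0.09 = 1.0942; dividend-adjusted growth = e^(0.09−0.02) = 1.0725.
Risk-neutral probability p = (1.0725 − 0.85)/(1.1 − 0.85) = 0.2225/0.2500 = 0.8900
Terminal stock prices: S_uuu = 26.62, S_uud = 20.57, S_udd = 15.89, S_ddd = 12.28
Terminal payoffs (S − K): max(5.62, 0) = 5.62, max(-0.43, 0) = 0, max(-5.105, 0) = 0, max(-8.718, 0) = 0
Node uu (S = 24.2): V_uu = e^(−0.09)·[0.8900·5.6200 + 0.1100·0.0000] = 4.5715
Node ud (S = 18.7): V_ud = e^(−0.09)·[0.8900·0.0000 + 0.1100·0.0000] = 0.0000
Node dd (S = 14.45): V_dd = e^(−0.09)·[0.8900·0.0000 + 0.1100·0.0000] = 0.0000
Node u (S = 22): V_u = e^(−0.09)·[0.8900·4.5715 + 0.1100·0.0000] = 3.7186
Node d (S = 17): V_d = e^(−0.09)·[0.8900·0.0000 + 0.1100·0.0000] = 0.0000
Node 0 (S = 20): V_0 = e^(−0.09)·[0.8900·3.7186 + 0.1100·0.0000] = 3.0248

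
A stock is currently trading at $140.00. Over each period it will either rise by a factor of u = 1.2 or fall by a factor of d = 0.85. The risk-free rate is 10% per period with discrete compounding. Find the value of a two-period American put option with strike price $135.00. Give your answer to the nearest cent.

$4.16

Risk-neutral probability p = (1 + 0.1 − 0.85)/(1.2 − 0.85) = 0.2500/0.3500 = 0.7143
Terminal stock prices: S_uu = 201.6, S_ud = 142.8, S_dd = 101.1
Terminal payoffs (K − S): max(-66.6, 0) = 0, max(-7.8, 0) = 0, max(33.85, 0) = 33.85
Node u (S = 168): continuation = 1/1.1·[0.7143·0.0000 + 0.2857·0.0000] = 0.0000; exercise value = 0.0000 ≤ continuation, so V_u = 0.0000
Node d (S = 119): continuation = 1/1.1·[0.7143·0.0000 + 0.2857·33.8500] = 8.7922; exercise value = 16.0000 > continuation, so V_d = 16.0000 (exercise)
Node 0 (S = 140): continuation = 1/1.1·[0.7143·0.0000 + 0.2857·16.0000] = 4.1558; exercise value = 0.0000 ≤ continuation, so V_0 = 4.1558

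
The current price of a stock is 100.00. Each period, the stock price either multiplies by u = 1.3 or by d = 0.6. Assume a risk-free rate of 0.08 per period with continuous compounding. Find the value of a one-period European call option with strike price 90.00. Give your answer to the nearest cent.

25.49

Risk-neutral probability p = (e^0.08 − 0.6)/(1.3 − 0.6) = 0.4833/0.7000 = 0.6904
Terminal stock prices: S_u = 130, S_d = 60
Terminal payoffs (S − K): max(40, 0) = 40, max(-30, 0) = 0
Node 0 (S = 100): V_0 = e^(−0.08)·[0.6904·40.0000 + 0.3096·0.0000] = 25.4932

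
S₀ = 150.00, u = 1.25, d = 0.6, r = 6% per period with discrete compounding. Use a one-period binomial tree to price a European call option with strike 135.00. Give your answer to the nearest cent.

35.05

Risk-neutral probability p = (1 + 0.06 − 0.6)/(1.25 − 0.6) = 0.4600/0.6500 = 0.7077
Terminal stock prices: S_u = 187.5, S_d = 90
Terminal payoffs (S − K): max(52.5, 0) = 52.5, max(-45, 0) = 0
Node 0 (S = 150): V_0 = 1/1.06·[0.7077·52.5000 + 0.2923·0.0000] = 35.0508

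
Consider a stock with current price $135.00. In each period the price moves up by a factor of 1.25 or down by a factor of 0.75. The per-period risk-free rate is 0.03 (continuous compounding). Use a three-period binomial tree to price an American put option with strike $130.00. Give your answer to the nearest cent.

$16.75

Risk-neutral probability p = (e^0.03 − 0.75)/(1.25 − 0.75) = 0.2805/0.5000 = 0.5609
Terminal stock prices: S_uuu = 263.7, S_uud = 158.2, S_udd = 94.92, S_ddd = 56.95
Terminal payoffs (K − S): max(-133.7, 0) = 0, max(-28.2, 0) = 0, max(35.08, 0) = 35.08, max(73.05, 0) = 73.05
Node uu (S = 210.9): continuation = e^(−0.03)·[0.5609·0.0000 + 0.4391·0.0000] = 0.0000; exercise value = 0.0000 ≤ continuation, so V_uu = 0.0000
Node ud (S = 126.6): continuation = e^(−0.03)·[0.5609·0.0000 + 0.4391·35.0781] = 14.9473; exercise value = 3.4375 ≤ continuation, so V_ud = 14.9473
Node dd (S = 75.94): continuation = e^(−0.03)·[0.5609·35.0781 + 0.4391·73.0469] = 50.2204; exercise value = 54.0625 > continuation, so V_dd = 54.0625 (exercise)
Node u (S = 168.8): continuation = e^(−0.03)·[0.5609·0.0000 + 0.4391·14.9473] = 6.3692; exercise value = 0.0000 ≤ continuation, so V_u = 6.3692
Node d (S = 101.2): continuation = e^(−0.03)·[0.5609·14.9473 + 0.4391·54.0625] = 31.1731; exercise value = 28.7500 ≤ continuation, so V_d = 31.1731
Node 0 (S = 135): continuation = e^(−0.03)·[0.5609·6.3692 + 0.4391·31.1731] = 16.7502; exercise value = 0.0000 ≤ continuation, so V_0 = 16.7502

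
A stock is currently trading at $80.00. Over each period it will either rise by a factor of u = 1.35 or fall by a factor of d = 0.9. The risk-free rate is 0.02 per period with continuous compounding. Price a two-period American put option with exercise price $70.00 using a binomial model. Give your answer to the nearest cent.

$2.68

Risk-neutral probability p = (e^0.02 − 0.9)/(1.35 − 0.9) = 0.1202/0.4500 = 0.2671
Terminal stock prices: S_uu = 145.8, S_ud = 97.2, S_dd = 64.8
Terminal payoffs (K − S): max(-75.8, 0) = 0, max(-27.2, 0) = 0, max(5.2, 0) = 5.2
Node u (S = 108): continuation = e^(−0.02)·[0.2671·0.0000 + 0.7329·0.0000] = 0.0000; exercise value = 0.0000 ≤ continuation, so V_u = 0.0000
Node d (S = 72): continuation = e^(−0.02)·[0.2671·0.0000 + 0.7329·5.2000] = 3.7355; exercise value = 0.0000 ≤ continuation, so V_d = 3.7355
Node 0 (S = 80): continuation = e^(−0.02)·[0.2671·0.0000 + 0.7329·3.7355] = 2.6835; exercise value = 0.0000 ≤ continuation, so V_0 = 2.6835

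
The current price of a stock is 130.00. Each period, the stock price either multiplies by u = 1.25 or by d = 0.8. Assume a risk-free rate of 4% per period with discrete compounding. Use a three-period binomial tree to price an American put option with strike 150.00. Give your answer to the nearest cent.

Risk-neutral probability p = (1 + 0.04 − 0.8)/(1.25 − 0.8) = 0.2400/0.4500 = 0.5333
Terminal stock prices: S_uuu = 253.9, S_uud = 162.5, S_udd = 104, S_ddd = 66.56
Terminal payoffs (K − S): max(-103.9, 0) = 0, max(-12.5, 0) = 0, max(46, 0) = 46, max(83.44, 0) = 83.44
Node uu (S = 203.1): continuation = 1/1.04·[0.5333·0.0000 + 0.4667·0.0000] = 0.0000; exercise value = 0.0000 ≤ continuation, so V_uu = 0.0000
Node ud (S = 130): continuation = 1/1.04·[0.5333·0.0000 + 0.4667·46.0000] = 20.6410; exercise value = 20.0000 ≤ continuation, so V_ud = 20.6410
Node dd (S = 83.2): continuation = 1/1.04·[0.5333·46.0000 + 0.4667·83.4400] = 61.0308; exercise value = 66.8000 > continuation, so V_dd = 66.8000 (exercise)
Node u (S = 162.5): continuation = 1/1.04·[0.5333·0.0000 + 0.4667·20.6410] = 9.2620; exercise value = 0.0000 ≤ continuation, so V_u = 9.2620
Node d (S = 104): continuation = 1/1.04·[0.5333·20.6410 + 0.4667·66.8000] = 40.5595; exercise value = 46.0000 > continuation, so V_d = 46.0000 (exercise)
Node 0 (S = 130): continuation = 1/1.04·[0.5333·9.2620 + 0.4667·46.0000] = 25.3908; exercise value = 20.0000 ≤ continuation, so V_0 = 25.3908

25.39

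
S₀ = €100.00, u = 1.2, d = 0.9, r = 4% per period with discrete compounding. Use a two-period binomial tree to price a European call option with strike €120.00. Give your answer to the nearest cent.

Risk-neutral probability p = (1 + 0.04 − 0.9)/(1.2 − 0.9) = 0.1400/0.3000 = 0.4667
Terminal stock prices: S_uu = 144, S_ud = 108, S_dd = 81
Terminal payoffs (S − K): max(24, 0) = 24, max(-12, 0) = 0, max(-39, 0) = 0
Node u (S = 120): V_u = 1/1.04·[0.4667·24.0000 + 0.5333·0.0000] = 10.7692
Node d (S = 90): V_d = 1/1.04·[0.4667·0.0000 + 0.5333·0.0000] = 0.0000
Node 0 (S = 100): V_0 = 1/1.04·[0.4667·10.7692 + 0.5333·0.0000] = 4.8323

€4.83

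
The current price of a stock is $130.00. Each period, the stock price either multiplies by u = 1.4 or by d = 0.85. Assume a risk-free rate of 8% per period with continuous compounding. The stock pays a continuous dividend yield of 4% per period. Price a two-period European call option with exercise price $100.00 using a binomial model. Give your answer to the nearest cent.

Per-period risk-free factor R = e^0.08 = 1.0833; dividend-adjusted growth = e^(0.08−0.04) = 1.0408.
Risk-neutral probability p = (1.0408 − 0.85)/(1.4 − 0.85) = 0.1908/0.5500 = 0.3469
Terminal stock prices: S_uu = 254.8, S_ud = 154.7, S_dd = 93.92
Terminal payoffs (S − K): max(154.8, 0) = 154.8, max(54.7, 0) = 54.7, max(-6.075, 0) = 0
Node u (S = 182): V_u = e^(−0.08)·[0.3469·154.8000 + 0.6531·54.7000] = 82.5520
Node d (S = 110.5): V_d = e^(−0.08)·[0.3469·54.7000 + 0.6531·0.0000] = 17.5180
Node 0 (S = 130): V_0 = e^(−0.08)·[0.3469·82.5520 + 0.6531·17.5180] = 36.9987

$37.00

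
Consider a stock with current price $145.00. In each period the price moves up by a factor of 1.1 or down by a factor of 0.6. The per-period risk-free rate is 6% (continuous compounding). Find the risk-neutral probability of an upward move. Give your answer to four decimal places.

p = 0.9237

Risk-neutral probability p = (e^0.06 − 0.6)/(1.1 − 0.6) = 0.4618/0.5000 = 0.9237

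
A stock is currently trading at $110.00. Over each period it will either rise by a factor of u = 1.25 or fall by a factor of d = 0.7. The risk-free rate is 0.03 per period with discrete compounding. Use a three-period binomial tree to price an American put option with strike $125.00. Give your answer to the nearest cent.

Risk-neutral probability p = (1 + 0.03 − 0.7)/(1.25 − 0.7) = 0.3300/0.5500 = 0.6000
Terminal stock prices: S_uuu = 214.8, S_uud = 120.3, S_udd = 67.37, S_ddd = 37.73
Terminal payoffs (K − S): max(-89.84, 0) = 0, max(4.688, 0) = 4.688, max(57.63, 0) = 57.63, max(87.27, 0) = 87.27
Node uu (S = 171.9): continuation = 1/1.03·[0.6000·0.0000 + 0.4000·4.6875] = 1.8204; exercise value = 0.0000 ≤ continuation, so V_uu = 1.8204
Node ud (S = 96.25): continuation = 1/1.03·[0.6000·4.6875 + 0.4000·57.6250] = 25.1092; exercise value = 28.7500 > continuation, so V_ud = 28.7500 (exercise)
Node dd (S = 53.9): continuation = 1/1.03·[0.6000·57.6250 + 0.4000·87.2700] = 67.4592; exercise value = 71.1000 > continuation, so V_dd = 71.1000 (exercise)
Node u (S = 137.5): continuation = 1/1.03·[0.6000·1.8204 + 0.4000·28.7500] = 12.2255; exercise value = 0.0000 ≤ continuation, so V_u = 12.2255
Node d (S = 77): continuation = 1/1.03·[0.6000·28.7500 + 0.4000·71.1000] = 44.3592; exercise value = 48.0000 > continuation, so V_d = 48.0000 (exercise)
Node 0 (S = 110): continuation = 1/1.03·[0.6000·12.2255 + 0.4000·48.0000] = 25.7624; exercise value = 15.0000 ≤ continuation, so V_0 = 25.7624

$25.76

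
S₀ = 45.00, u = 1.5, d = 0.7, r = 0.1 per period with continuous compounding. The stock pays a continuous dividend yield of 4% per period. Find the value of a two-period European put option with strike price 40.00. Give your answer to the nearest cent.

Per-period risk-free factor R = e^0.1 = 1.1052; dividend-adjusted growth = e^(0.1−0.04) = 1.0618.
Risk-neutral probability p = (1.0618 − 0.7)/(1.5 − 0.7) = 0.3618/0.8000 = 0.4523
Terminal stock prices: S_uu = 101.2, S_ud = 47.25, S_dd = 22.05
Terminal payoffs (K − S): max(-61.25, 0) = 0, max(-7.25, 0) = 0, max(17.95, 0) = 17.95
Node u (S = 67.5): V_u = e^(−0.1)·[0.4523·0.0000 + 0.5477·0.0000] = 0.0000
Node d (S = 31.5): V_d = e^(−0.1)·[0.4523·0.0000 + 0.5477·17.9500] = 8.8957
Node 0 (S = 45): V_0 = e^(−0.1)·[0.4523·0.0000 + 0.5477·8.8957] = 4.4086

4.41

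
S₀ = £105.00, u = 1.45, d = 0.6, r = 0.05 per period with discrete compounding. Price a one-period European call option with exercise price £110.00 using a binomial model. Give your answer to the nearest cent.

Risk-neutral probability p = (1 + 0.05 − 0.6)/(1.45 − 0.6) = 0.4500/0.8500 = 0.5294
Terminal stock prices: S_u = 152.2, S_d = 63
Terminal payoffs (S − K): max(42.25, 0) = 42.25, max(-47, 0) = 0
Node 0 (S = 105): V_0 = 1/1.05·[0.5294·42.2500 + 0.4706·0.0000] = 21.3025

£21.30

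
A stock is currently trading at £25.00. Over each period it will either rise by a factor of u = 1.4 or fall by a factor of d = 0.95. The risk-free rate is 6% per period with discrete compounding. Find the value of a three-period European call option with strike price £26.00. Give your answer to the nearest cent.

Risk-neutral probability p = (1 + 0.06 − 0.95)/(1.4 − 0.95) = 0.1100/0.4500 = 0.2444
Terminal stock prices: S_uuu = 68.6, S_uud = 46.55, S_udd = 31.59, S_ddd = 21.43
Terminal payoffs (S − K): max(42.6, 0) = 42.6, max(20.55, 0) = 20.55, max(5.587, 0) = 5.587, max(-4.566, 0) = 0
Node uu (S = 49): V_uu = 1/1.06·[0.2444·42.6000 + 0.7556·20.5500] = 24.4717
Node ud (S = 33.25): V_ud = 1/1.06·[0.2444·20.5500 + 0.7556·5.5875] = 8.7217
Node dd (S = 22.56): V_dd = 1/1.06·[0.2444·5.5875 + 0.7556·0.0000] = 1.2885
Node u (S = 35): V_u = 1/1.06·[0.2444·24.4717 + 0.7556·8.7217] = 11.8601
Node d (S = 23.75): V_d = 1/1.06·[0.2444·8.7217 + 0.7556·1.2885] = 2.9297
Node 0 (S = 25): V_0 = 1/1.06·[0.2444·11.8601 + 0.7556·2.9297] = 4.8233

£4.82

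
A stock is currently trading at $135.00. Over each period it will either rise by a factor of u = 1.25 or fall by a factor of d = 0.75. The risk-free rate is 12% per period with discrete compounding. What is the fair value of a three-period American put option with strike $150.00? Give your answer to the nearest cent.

Risk-neutral probability p = (1 + 0.12 − 0.75)/(1.25 − 0.75) = 0.3700/0.5000 = 0.7400
Terminal stock prices: S_uuu = 263.7, S_uud = 158.2, S_udd = 94.92, S_ddd = 56.95
Terminal payoffs (K − S): max(-113.7, 0) = 0, max(-8.203, 0) = 0, max(55.08, 0) = 55.08, max(93.05, 0) = 93.05
Node uu (S = 210.9): continuation = 1/1.12·[0.7400·0.0000 + 0.2600·0.0000] = 0.0000; exercise value = 0.0000 ≤ continuation, so V_uu = 0.0000
Node ud (S = 126.6): continuation = 1/1.12·[0.7400·0.0000 + 0.2600·55.0781] = 12.7860; exercise value = 23.4375 > continuation, so V_ud = 23.4375 (exercise)
Node dd (S = 75.94): continuation = 1/1.12·[0.7400·55.0781 + 0.2600·93.0469] = 57.9911; exercise value = 74.0625 > continuation, so V_dd = 74.0625 (exercise)
Node u (S = 168.8): continuation = 1/1.12·[0.7400·0.0000 + 0.2600·23.4375] = 5.4408; exercise value = 0.0000 ≤ continuation, so V_u = 5.4408
Node d (S = 101.2): continuation = 1/1.12·[0.7400·23.4375 + 0.2600·74.0625] = 32.6786; exercise value = 48.7500 > continuation, so V_d = 48.7500 (exercise)
Node 0 (S = 135): continuation = 1/1.12·[0.7400·5.4408 + 0.2600·48.7500] = 14.9118; exercise value = 15.0000 > continuation, so V_0 = 15.0000 (exercise)

$15.00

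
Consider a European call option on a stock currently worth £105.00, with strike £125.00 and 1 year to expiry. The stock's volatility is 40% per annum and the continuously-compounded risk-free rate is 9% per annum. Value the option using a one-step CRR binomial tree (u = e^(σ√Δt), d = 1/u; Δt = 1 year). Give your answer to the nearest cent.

CRR parameters: u = e^(σ√Δt) = e^(0.4·√1) = 1.4918, d = 1/u = 0.6703
Per-period rate: rΔt = 0.09·1 = 0.09, so R = e^0.09 = 1.0942
Risk-neutral probability p = (e^0.09 − 0.6703)/(1.4918 − 0.6703) = 0.4239/0.8215 = 0.5159
Terminal stock prices: S_u = 156.6, S_d = 70.38
Terminal payoffs (S − K): max(31.64, 0) = 31.64, max(-54.62, 0) = 0
Node 0 (S = 105): V_0 = e^(−0.09)·[0.5159·31.6416 + 0.4841·0.0000] = 14.9203

£14.92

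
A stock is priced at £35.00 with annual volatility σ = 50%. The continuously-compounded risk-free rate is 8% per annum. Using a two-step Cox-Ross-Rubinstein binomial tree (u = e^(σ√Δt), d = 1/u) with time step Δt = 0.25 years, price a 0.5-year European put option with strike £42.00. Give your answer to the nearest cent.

CRR parameters: u = e^(σ√Δt) = e^(0.5·√0.25) = 1.2840, d = 1/u = 0.7788
Per-period rate: rΔt = 0.08·0.25 = 0.02, so R = e^0.02 = 1.0202
Risk-neutral probability p = (e^0.02 − 0.7788)/(1.2840 − 0.7788) = 0.2414/0.5052 = 0.4778
Terminal stock prices: S_uu = 57.71, S_ud = 35, S_dd = 21.23
Terminal payoffs (K − S): max(-15.71, 0) = 0, max(7, 0) = 7, max(20.77, 0) = 20.77
Node u (S = 44.94): V_u = e^(−0.02)·[0.4778·0.0000 + 0.5222·7.0000] = 3.5830
Node d (S = 27.26): V_d = e^(−0.02)·[0.4778·7.0000 + 0.5222·20.7714] = 13.9103
Node 0 (S = 35): V_0 = e^(−0.02)·[0.4778·3.5830 + 0.5222·13.9103] = 8.7981

£8.80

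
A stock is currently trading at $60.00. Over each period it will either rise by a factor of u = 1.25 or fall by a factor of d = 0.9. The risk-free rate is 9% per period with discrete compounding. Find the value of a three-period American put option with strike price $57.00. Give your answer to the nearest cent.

Risk-neutral probability p = (1 + 0.09 − 0.9)/(1.25 − 0.9) = 0.1900/0.3500 = 0.5429
Terminal stock prices: S_uuu = 117.2, S_uud = 84.38, S_udd = 60.75, S_ddd = 43.74
Terminal payoffs (K − S): max(-60.19, 0) = 0, max(-27.38, 0) = 0, max(-3.75, 0) = 0, max(13.26, 0) = 13.26
Node uu (S = 93.75): continuation = 1/1.09·[0.5429·0.0000 + 0.4571·0.0000] = 0.0000; exercise value = 0.0000 ≤ continuation, so V_uu = 0.0000
Node ud (S = 67.5): continuation = 1/1.09·[0.5429·0.0000 + 0.4571·0.0000] = 0.0000; exercise value = 0.0000 ≤ continuation, so V_ud = 0.0000
Node dd (S = 48.6): continuation = 1/1.09·[0.5429·0.0000 + 0.4571·13.2600] = 5.5612; exercise value = 8.4000 > continuation, so V_dd = 8.4000 (exercise)
Node u (S = 75): continuation = 1/1.09·[0.5429·0.0000 + 0.4571·0.0000] = 0.0000; exercise value = 0.0000 ≤ continuation, so V_u = 0.0000
Node d (S = 54): continuation = 1/1.09·[0.5429·0.0000 + 0.4571·8.4000] = 3.5229; exercise value = 3.0000 ≤ continuation, so V_d = 3.5229
Node 0 (S = 60): continuation = 1/1.09·[0.5429·0.0000 + 0.4571·3.5229] = 1.4775; exercise value = 0.0000 ≤ continuation, so V_0 = 1.4775

$1.48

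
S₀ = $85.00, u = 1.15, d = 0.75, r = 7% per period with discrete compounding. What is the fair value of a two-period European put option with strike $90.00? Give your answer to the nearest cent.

$6.14

Risk-neutral probability p = (1 + 0.07 − 0.75)/(1.15 − 0.75) = 0.3200/0.4000 = 0.8000
Terminal stock prices: S_uu = 112.4, S_ud = 73.31, S_dd = 47.81
Terminal payoffs (K − S): max(-22.41, 0) = 0, max(16.69, 0) = 16.69, max(42.19, 0) = 42.19
Node u (S = 97.75): V_u = 1/1.07·[0.8000·0.0000 + 0.2000·16.6875] = 3.1192
Node d (S = 63.75): V_d = 1/1.07·[0.8000·16.6875 + 0.2000·42.1875] = 20.3621
Node 0 (S = 85): V_0 = 1/1.07·[0.8000·3.1192 + 0.2000·20.3621] = 6.1381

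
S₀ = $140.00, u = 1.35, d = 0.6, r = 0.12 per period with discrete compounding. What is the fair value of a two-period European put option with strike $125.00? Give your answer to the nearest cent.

Risk-neutral probability p = (1 + 0.12 − 0.6)/(1.35 − 0.6) = 0.5200/0.7500 = 0.6933
Terminal stock prices: S_uu = 255.2, S_ud = 113.4, S_dd = 50.4
Terminal payoffs (K − S): max(-130.2, 0) = 0, max(11.6, 0) = 11.6, max(74.6, 0) = 74.6
Node u (S = 189): V_u = 1/1.12·[0.6933·0.0000 + 0.3067·11.6000] = 3.1762
Node d (S = 84): V_d = 1/1.12·[0.6933·11.6000 + 0.3067·74.6000] = 27.6071
Node 0 (S = 140): V_0 = 1/1.12·[0.6933·3.1762 + 0.3067·27.6071] = 9.5253

$9.53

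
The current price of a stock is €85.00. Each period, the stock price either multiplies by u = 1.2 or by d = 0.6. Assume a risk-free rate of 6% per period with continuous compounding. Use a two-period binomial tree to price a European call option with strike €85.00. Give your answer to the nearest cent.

€19.65

Risk-neutral probability p = (e^0.06 − 0.6)/(1.2 − 0.6) = 0.4618/0.6000 = 0.7697
Terminal stock prices: S_uu = 122.4, S_ud = 61.2, S_dd = 30.6
Terminal payoffs (S − K): max(37.4, 0) = 37.4, max(-23.8, 0) = 0, max(-54.4, 0) = 0
Node u (S = 102): V_u = e^(−0.06)·[0.7697·37.4000 + 0.2303·0.0000] = 27.1113
Node d (S = 51): V_d = e^(−0.06)·[0.7697·0.0000 + 0.2303·0.0000] = 0.0000
Node 0 (S = 85): V_0 = e^(−0.06)·[0.7697·27.1113 + 0.2303·0.0000] = 19.6531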